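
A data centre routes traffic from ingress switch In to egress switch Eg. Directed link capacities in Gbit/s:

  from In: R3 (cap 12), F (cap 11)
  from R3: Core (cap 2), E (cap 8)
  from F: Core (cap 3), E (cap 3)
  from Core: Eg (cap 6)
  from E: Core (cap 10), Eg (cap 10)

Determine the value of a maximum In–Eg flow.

16

Augment In→R3→Core→Eg: bottleneck 2, flow now 2.
Augment In→R3→E→Eg: bottleneck 8, flow now 10.
Augment In→F→Core→Eg: bottleneck 3, flow now 13.
Augment In→F→E→Eg: bottleneck 2, flow now 15.
Augment In→F→E→Core→Eg: bottleneck 1, flow now 16.
No augmenting path remains; maximum flow = 16.
In the residual graph, reachable from In: {In, R3, F}.
Min-cut edges: R3→Core (2), R3→E (8), F→Core (3), F→E (3); capacity 2 + 8 + 3 + 3 = 16.
This cut is saturated, so no flow can exceed 16.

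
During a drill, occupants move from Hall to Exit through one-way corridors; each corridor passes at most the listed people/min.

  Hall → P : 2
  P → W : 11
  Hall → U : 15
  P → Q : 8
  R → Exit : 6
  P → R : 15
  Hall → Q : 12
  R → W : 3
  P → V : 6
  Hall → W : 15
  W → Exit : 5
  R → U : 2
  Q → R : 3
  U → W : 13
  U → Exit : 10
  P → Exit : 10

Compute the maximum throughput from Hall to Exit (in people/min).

20

Augment Hall→P→Exit: bottleneck 2, flow now 2.
Augment Hall→U→Exit: bottleneck 10, flow now 12.
Augment Hall→W→Exit: bottleneck 5, flow now 17.
Augment Hall→Q→R→Exit: bottleneck 3, flow now 20.
No augmenting path remains; maximum flow = 20.
In the residual graph, reachable from Hall: {Hall, Q, U, W}.
Min-cut edges: Hall→P (2), Q→R (3), U→Exit (10), W→Exit (5); capacity 2 + 3 + 10 + 5 = 20.
This cut is saturated, so no flow can exceed 20.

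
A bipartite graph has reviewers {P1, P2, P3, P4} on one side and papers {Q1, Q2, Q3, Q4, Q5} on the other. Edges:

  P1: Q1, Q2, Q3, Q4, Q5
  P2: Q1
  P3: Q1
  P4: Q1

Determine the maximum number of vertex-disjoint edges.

Unit-capacity flow: source→left, listed edges, right→sink; max matching = max flow.
Augmenting path P1→Q1 (+1); matched 1.
Augmenting path P2→Q1→P1→Q2 (+1); matched 2.
No augmenting path remains; maximum matching = 2.
König certificate: {P1, Q1} is a vertex cover of size 2 (every listed pair touches it), so no matching can be larger.

2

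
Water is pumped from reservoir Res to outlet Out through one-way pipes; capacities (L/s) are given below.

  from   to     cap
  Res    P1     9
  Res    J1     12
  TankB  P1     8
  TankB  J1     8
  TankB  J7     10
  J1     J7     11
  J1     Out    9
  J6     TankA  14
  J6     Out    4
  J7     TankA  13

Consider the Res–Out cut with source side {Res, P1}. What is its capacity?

12

Edges leaving {Res, P1}: Res→J1 (12).
Cut capacity = 12 = 12.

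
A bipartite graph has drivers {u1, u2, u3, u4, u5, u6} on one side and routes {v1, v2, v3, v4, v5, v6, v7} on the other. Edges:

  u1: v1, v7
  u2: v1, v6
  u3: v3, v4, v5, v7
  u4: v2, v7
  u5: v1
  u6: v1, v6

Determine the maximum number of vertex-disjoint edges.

Unit-capacity flow: source→left, listed edges, right→sink; max matching = max flow.
Augmenting path u1→v1 (+1); matched 1.
Augmenting path u2→v6 (+1); matched 2.
Augmenting path u3→v3 (+1); matched 3.
Augmenting path u4→v2 (+1); matched 4.
Augmenting path u5→v1→u1→v7 (+1); matched 5.
No augmenting path remains; maximum matching = 5.
König certificate: {u1, u3, u4, v1, v6} is a vertex cover of size 5 (every listed pair touches it), so no matching can be larger.

5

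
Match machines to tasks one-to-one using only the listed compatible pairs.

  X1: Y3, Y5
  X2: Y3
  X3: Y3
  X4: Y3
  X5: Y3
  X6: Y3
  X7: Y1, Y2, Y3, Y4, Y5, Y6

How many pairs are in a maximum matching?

Unit-capacity flow: source→left, listed edges, right→sink; max matching = max flow.
Augmenting path X1→Y3 (+1); matched 1.
Augmenting path X7→Y1 (+1); matched 2.
Augmenting path X2→Y3→X1→Y5 (+1); matched 3.
No augmenting path remains; maximum matching = 3.
König certificate: {X1, X7, Y3} is a vertex cover of size 3 (every listed pair touches it), so no matching can be larger.

3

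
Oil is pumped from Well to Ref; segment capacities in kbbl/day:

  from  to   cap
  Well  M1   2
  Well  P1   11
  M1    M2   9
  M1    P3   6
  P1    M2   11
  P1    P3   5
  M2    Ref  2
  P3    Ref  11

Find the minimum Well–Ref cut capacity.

9

Augment Well→M1→M2→Ref: bottleneck 2, flow now 2.
Augment Well→P1→P3→Ref: bottleneck 5, flow now 7.
Augment Well→P1→M2→M1→P3→Ref: bottleneck 2, flow now 9. (uses reverse residual edge)
No augmenting path remains; maximum flow = 9.
By max-flow min-cut, the minimum cut capacity equals the max flow.
In the residual graph, reachable from Well: {Well, P1, M2}.
Min-cut edges: Well→M1 (2), P1→P3 (5), M2→Ref (2); capacity 2 + 5 + 2 = 9.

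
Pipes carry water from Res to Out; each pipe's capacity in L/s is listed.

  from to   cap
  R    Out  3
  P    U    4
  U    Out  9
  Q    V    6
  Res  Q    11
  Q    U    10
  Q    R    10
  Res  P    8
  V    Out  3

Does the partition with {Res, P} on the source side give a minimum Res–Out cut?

Given cut capacity: 11 + 4 = 15.
Augment Res→P→U→Out: bottleneck 4, flow now 4.
Augment Res→Q→R→Out: bottleneck 3, flow now 7.
Augment Res→Q→U→Out: bottleneck 5, flow now 12.
Augment Res→Q→V→Out: bottleneck 3, flow now 15.
No augmenting path remains; maximum flow = 15.
Cut capacity 15 equals the max flow, so it is a minimum cut.

Yes — it is a minimum cut (capacity 15).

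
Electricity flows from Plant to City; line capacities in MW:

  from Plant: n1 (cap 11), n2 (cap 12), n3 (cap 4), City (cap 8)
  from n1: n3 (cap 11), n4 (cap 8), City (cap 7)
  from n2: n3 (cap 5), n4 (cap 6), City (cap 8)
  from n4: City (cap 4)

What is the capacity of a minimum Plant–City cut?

Augment Plant→City: bottleneck 8, flow now 8.
Augment Plant→n1→City: bottleneck 7, flow now 15.
Augment Plant→n2→City: bottleneck 8, flow now 23.
Augment Plant→n1→n4→City: bottleneck 4, flow now 27.
No augmenting path remains; maximum flow = 27.
By max-flow min-cut, the minimum cut capacity equals the max flow.
In the residual graph, reachable from Plant: {Plant, n1, n2, n3, n4}.
Min-cut edges: Plant→City (8), n1→City (7), n2→City (8), n4→City (4); capacity 8 + 7 + 8 + 4 = 27.

27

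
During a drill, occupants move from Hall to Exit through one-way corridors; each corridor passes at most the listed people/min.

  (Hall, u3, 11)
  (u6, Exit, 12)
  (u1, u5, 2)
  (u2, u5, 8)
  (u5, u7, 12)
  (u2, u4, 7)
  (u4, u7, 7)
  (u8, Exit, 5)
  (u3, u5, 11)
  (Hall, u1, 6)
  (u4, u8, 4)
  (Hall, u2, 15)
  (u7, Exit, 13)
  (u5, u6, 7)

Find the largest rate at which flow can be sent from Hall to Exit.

Augment Hall→u1→u5→u6→Exit: bottleneck 2, flow now 2.
Augment Hall→u2→u4→u7→Exit: bottleneck 7, flow now 9.
Augment Hall→u2→u5→u6→Exit: bottleneck 5, flow now 14.
Augment Hall→u2→u5→u7→Exit: bottleneck 3, flow now 17.
Augment Hall→u3→u5→u7→Exit: bottleneck 3, flow now 20.
Augment Hall→u3→u5→u7→u4→u8→Exit: bottleneck 4, flow now 24. (uses reverse residual edge)
No augmenting path remains; maximum flow = 24.
In the residual graph, reachable from Hall: {Hall, u1, u2, u3, u4, u5, u7}.
Min-cut edges: u4→u8 (4), u5→u6 (7), u7→Exit (13); capacity 4 + 7 + 13 = 24.
This cut is saturated, so no flow can exceed 24.

24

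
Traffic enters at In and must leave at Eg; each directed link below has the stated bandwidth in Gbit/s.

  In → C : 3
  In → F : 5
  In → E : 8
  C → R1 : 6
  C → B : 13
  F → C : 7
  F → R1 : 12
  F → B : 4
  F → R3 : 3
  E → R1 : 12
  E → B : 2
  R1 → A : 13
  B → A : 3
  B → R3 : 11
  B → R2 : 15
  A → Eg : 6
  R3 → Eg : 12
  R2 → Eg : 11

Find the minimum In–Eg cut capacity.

Augment In→F→R3→Eg: bottleneck 3, flow now 3.
Augment In→C→R1→A→Eg: bottleneck 3, flow now 6.
Augment In→F→R1→A→Eg: bottleneck 2, flow now 8.
Augment In→E→R1→A→Eg: bottleneck 1, flow now 9.
Augment In→E→B→R3→Eg: bottleneck 2, flow now 11.
Augment In→E→R1→C→B→R3→Eg: bottleneck 3, flow now 14. (uses reverse residual edge)
Augment In→E→R1→F→B→R3→Eg: bottleneck 2, flow now 16. (uses reverse residual edge)
No augmenting path remains; maximum flow = 16.
By max-flow min-cut, the minimum cut capacity equals the max flow.
In the residual graph, reachable from In: {In}.
Min-cut edges: In→C (3), In→F (5), In→E (8); capacity 3 + 5 + 8 = 16.

16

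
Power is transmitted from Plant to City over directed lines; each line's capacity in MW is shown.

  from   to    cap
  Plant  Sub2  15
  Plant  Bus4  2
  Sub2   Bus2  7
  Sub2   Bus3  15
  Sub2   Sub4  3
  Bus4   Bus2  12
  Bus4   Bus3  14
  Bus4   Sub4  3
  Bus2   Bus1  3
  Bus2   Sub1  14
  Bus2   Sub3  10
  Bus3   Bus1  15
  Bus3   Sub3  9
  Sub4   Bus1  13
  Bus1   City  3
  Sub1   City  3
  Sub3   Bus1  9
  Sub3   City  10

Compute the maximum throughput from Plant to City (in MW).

16

Augment Plant→Sub2→Bus2→Bus1→City: bottleneck 3, flow now 3.
Augment Plant→Sub2→Bus2→Sub1→City: bottleneck 3, flow now 6.
Augment Plant→Sub2→Bus2→Sub3→City: bottleneck 1, flow now 7.
Augment Plant→Sub2→Bus3→Sub3→City: bottleneck 8, flow now 15.
Augment Plant→Bus4→Bus2→Sub3→City: bottleneck 1, flow now 16.
No augmenting path remains; maximum flow = 16.
In the residual graph, reachable from Plant: {Plant, Sub2, Bus4, Bus2, Bus3, Sub4, Bus1, Sub1, Sub3}.
Min-cut edges: Bus1→City (3), Sub1→City (3), Sub3→City (10); capacity 3 + 3 + 10 = 16.
This cut is saturated, so no flow can exceed 16.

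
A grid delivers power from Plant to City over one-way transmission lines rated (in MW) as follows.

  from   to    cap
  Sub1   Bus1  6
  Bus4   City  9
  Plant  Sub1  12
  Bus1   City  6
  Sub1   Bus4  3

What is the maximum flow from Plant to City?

9

Augment Plant→Sub1→Bus4→City: bottleneck 3, flow now 3.
Augment Plant→Sub1→Bus1→City: bottleneck 6, flow now 9.
No augmenting path remains; maximum flow = 9.
In the residual graph, reachable from Plant: {Plant, Sub1}.
Min-cut edges: Sub1→Bus4 (3), Sub1→Bus1 (6); capacity 3 + 6 = 9.
This cut is saturated, so no flow can exceed 9.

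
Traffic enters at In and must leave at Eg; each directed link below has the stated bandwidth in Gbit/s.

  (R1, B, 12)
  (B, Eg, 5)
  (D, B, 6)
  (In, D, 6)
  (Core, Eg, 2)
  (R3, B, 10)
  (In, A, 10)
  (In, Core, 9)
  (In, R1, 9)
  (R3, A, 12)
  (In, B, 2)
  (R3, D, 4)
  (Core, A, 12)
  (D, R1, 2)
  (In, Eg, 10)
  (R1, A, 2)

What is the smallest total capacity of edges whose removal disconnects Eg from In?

17

Augment In→Eg: bottleneck 10, flow now 10.
Augment In→B→Eg: bottleneck 2, flow now 12.
Augment In→Core→Eg: bottleneck 2, flow now 14.
Augment In→D→B→Eg: bottleneck 3, flow now 17.
No augmenting path remains; maximum flow = 17.
By max-flow min-cut, the minimum cut capacity equals the max flow.
In the residual graph, reachable from In: {In, D, R1, B, Core, A}.
Min-cut edges: In→Eg (10), B→Eg (5), Core→Eg (2); capacity 10 + 5 + 2 = 17.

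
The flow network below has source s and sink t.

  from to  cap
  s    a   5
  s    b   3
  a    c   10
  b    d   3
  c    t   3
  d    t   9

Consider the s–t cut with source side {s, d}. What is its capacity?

Edges leaving {s, d}: s→a (5), s→b (3), d→t (9).
Cut capacity = 5 + 3 + 9 = 17.

17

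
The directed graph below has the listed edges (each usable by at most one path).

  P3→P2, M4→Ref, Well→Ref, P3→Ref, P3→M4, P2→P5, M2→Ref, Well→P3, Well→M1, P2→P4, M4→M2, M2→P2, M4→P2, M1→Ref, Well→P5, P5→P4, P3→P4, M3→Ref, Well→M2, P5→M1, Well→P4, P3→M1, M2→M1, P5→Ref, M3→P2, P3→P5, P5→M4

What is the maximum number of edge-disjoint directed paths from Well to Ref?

5

Assign every edge capacity 1; by Menger, the answer equals the max flow.
Path Well→Ref (+1); total 1.
Path Well→P3→Ref (+1); total 2.
Path Well→M2→Ref (+1); total 3.
Path Well→P5→Ref (+1); total 4.
Path Well→M1→Ref (+1); total 5.
No residual Well→Ref path; max flow = 5.
Certifying cut of size 5: {Well→M1, Well→M2, Well→P3, Well→P5, Well→Ref}.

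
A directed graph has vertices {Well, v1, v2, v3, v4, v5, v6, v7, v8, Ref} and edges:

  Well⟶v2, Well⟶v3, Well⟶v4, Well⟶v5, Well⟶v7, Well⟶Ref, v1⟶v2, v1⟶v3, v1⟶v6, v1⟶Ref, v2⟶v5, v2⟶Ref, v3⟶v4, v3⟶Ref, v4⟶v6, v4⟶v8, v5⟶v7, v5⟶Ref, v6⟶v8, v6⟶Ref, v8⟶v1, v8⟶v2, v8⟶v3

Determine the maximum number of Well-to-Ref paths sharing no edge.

5

Assign every edge capacity 1; by Menger, the answer equals the max flow.
Path Well→Ref (+1); total 1.
Path Well→v2→Ref (+1); total 2.
Path Well→v3→Ref (+1); total 3.
Path Well→v5→Ref (+1); total 4.
Path Well→v4→v6→Ref (+1); total 5.
No residual Well→Ref path; max flow = 5.
Certifying cut of size 5: {Well→Ref, Well→v2, Well→v3, Well→v4, Well→v5}.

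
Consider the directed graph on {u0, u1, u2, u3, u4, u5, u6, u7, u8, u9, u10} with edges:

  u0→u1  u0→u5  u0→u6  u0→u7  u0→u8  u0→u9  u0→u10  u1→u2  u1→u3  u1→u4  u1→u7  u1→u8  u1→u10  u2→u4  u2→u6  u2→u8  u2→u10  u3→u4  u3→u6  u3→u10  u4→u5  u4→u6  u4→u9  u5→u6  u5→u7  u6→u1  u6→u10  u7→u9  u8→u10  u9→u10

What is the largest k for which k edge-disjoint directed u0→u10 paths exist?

Assign every edge capacity 1; by Menger, the answer equals the max flow.
Path u0→u10 (+1); total 1.
Path u0→u1→u10 (+1); total 2.
Path u0→u6→u10 (+1); total 3.
Path u0→u8→u10 (+1); total 4.
Path u0→u9→u10 (+1); total 5.
Path u0→u5→u6→u1→u2→u10 (+1); total 6.
No residual u0→u10 path; max flow = 6.
Certifying cut of size 6: {u0→u1, u0→u10, u0→u5, u0→u6, u0→u8, u9→u10}.

6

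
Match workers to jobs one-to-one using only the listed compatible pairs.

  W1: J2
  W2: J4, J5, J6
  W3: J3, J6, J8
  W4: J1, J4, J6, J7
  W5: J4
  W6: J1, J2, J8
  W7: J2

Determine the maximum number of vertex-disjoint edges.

6

Unit-capacity flow: source→left, listed edges, right→sink; max matching = max flow.
Augmenting path W1→J2 (+1); matched 1.
Augmenting path W2→J4 (+1); matched 2.
Augmenting path W3→J3 (+1); matched 3.
Augmenting path W4→J1 (+1); matched 4.
Augmenting path W6→J8 (+1); matched 5.
Augmenting path W5→J4→W2→J5 (+1); matched 6.
No augmenting path remains; maximum matching = 6.
König certificate: {W2, W3, W4, W5, W6, J2} is a vertex cover of size 6 (every listed pair touches it), so no matching can be larger.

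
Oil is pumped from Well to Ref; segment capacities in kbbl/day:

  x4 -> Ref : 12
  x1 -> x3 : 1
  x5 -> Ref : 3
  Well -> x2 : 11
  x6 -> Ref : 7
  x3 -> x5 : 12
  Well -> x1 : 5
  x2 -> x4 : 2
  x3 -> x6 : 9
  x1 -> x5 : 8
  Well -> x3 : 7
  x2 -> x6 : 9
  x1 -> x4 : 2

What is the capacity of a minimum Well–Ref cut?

14

Augment Well→x1→x4→Ref: bottleneck 2, flow now 2.
Augment Well→x1→x5→Ref: bottleneck 3, flow now 5.
Augment Well→x2→x4→Ref: bottleneck 2, flow now 7.
Augment Well→x2→x6→Ref: bottleneck 7, flow now 14.
No augmenting path remains; maximum flow = 14.
By max-flow min-cut, the minimum cut capacity equals the max flow.
In the residual graph, reachable from Well: {Well, x1, x2, x3, x5, x6}.
Min-cut edges: x1→x4 (2), x2→x4 (2), x5→Ref (3), x6→Ref (7); capacity 2 + 2 + 3 + 7 = 14.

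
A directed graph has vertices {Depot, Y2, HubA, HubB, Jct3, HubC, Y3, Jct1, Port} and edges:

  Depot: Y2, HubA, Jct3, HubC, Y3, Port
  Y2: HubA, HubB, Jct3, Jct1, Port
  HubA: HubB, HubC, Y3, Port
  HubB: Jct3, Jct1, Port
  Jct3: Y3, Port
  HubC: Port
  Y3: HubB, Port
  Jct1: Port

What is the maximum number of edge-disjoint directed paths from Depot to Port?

Assign every edge capacity 1; by Menger, the answer equals the max flow.
Path Depot→Port (+1); total 1.
Path Depot→Y2→Port (+1); total 2.
Path Depot→HubA→Port (+1); total 3.
Path Depot→Jct3→Port (+1); total 4.
Path Depot→HubC→Port (+1); total 5.
Path Depot→Y3→Port (+1); total 6.
No residual Depot→Port path; max flow = 6.
Certifying cut of size 6: {Depot→HubA, Depot→HubC, Depot→Jct3, Depot→Port, Depot→Y2, Depot→Y3}.

6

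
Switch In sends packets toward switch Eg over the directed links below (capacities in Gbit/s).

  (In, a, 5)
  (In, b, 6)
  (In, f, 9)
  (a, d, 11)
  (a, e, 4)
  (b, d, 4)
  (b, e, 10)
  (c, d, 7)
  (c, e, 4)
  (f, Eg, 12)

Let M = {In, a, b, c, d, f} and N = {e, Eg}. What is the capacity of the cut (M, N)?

30

Edges leaving {In, a, b, c, d, f}: a→e (4), b→e (10), c→e (4), f→Eg (12).
Cut capacity = 4 + 10 + 4 + 12 = 30.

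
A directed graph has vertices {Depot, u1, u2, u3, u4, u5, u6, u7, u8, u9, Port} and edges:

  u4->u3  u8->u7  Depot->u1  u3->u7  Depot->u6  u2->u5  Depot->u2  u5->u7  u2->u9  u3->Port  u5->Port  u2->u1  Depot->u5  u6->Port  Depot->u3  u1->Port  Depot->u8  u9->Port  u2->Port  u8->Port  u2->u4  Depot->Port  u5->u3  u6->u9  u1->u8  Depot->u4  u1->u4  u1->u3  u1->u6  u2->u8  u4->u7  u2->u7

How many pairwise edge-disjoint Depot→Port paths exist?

7

Assign every edge capacity 1; by Menger, the answer equals the max flow.
Path Depot→Port (+1); total 1.
Path Depot→u1→Port (+1); total 2.
Path Depot→u2→Port (+1); total 3.
Path Depot→u3→Port (+1); total 4.
Path Depot→u5→Port (+1); total 5.
Path Depot→u6→Port (+1); total 6.
Path Depot→u8→Port (+1); total 7.
No residual Depot→Port path; max flow = 7.
Certifying cut of size 7: {Depot→Port, Depot→u1, Depot→u2, Depot→u5, Depot→u6, Depot→u8, u3→Port}.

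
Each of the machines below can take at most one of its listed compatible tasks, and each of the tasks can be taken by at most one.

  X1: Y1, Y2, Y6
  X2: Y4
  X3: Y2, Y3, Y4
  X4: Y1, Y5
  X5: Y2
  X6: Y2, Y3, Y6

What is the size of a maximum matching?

6

Unit-capacity flow: source→left, listed edges, right→sink; max matching = max flow.
Augmenting path X1→Y1 (+1); matched 1.
Augmenting path X2→Y4 (+1); matched 2.
Augmenting path X3→Y2 (+1); matched 3.
Augmenting path X4→Y5 (+1); matched 4.
Augmenting path X6→Y3 (+1); matched 5.
Augmenting path X5→Y2→X3→Y3→X6→Y6 (+1); matched 6.
No augmenting path remains; maximum matching = 6.
König certificate: {X1, X2, X3, X4, X5, X6} is a vertex cover of size 6 (every listed pair touches it), so no matching can be larger.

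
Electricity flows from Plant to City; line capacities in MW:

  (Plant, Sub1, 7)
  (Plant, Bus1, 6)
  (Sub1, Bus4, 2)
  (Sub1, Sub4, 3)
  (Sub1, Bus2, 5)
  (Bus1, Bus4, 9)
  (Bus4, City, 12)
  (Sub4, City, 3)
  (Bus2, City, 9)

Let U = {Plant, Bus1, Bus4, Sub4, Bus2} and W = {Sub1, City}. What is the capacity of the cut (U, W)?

Edges leaving {Plant, Bus1, Bus4, Sub4, Bus2}: Plant→Sub1 (7), Bus4→City (12), Sub4→City (3), Bus2→City (9).
Cut capacity = 7 + 12 + 3 + 9 = 31.

31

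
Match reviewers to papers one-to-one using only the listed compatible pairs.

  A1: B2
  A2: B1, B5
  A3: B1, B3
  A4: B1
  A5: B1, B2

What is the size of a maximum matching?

Unit-capacity flow: source→left, listed edges, right→sink; max matching = max flow.
Augmenting path A1→B2 (+1); matched 1.
Augmenting path A2→B1 (+1); matched 2.
Augmenting path A3→B3 (+1); matched 3.
Augmenting path A4→B1→A2→B5 (+1); matched 4.
No augmenting path remains; maximum matching = 4.
König certificate: {A2, A3, B1, B2} is a vertex cover of size 4 (every listed pair touches it), so no matching can be larger.

4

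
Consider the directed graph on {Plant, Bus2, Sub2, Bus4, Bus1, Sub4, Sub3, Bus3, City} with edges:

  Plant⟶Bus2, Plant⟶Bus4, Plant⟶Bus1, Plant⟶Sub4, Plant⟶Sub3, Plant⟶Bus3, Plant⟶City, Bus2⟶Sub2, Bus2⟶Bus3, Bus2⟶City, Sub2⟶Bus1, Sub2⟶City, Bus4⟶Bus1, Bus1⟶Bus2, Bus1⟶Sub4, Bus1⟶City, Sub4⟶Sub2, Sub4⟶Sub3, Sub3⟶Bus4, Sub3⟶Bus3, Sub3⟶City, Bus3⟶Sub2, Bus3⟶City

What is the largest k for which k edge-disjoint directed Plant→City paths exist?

Assign every edge capacity 1; by Menger, the answer equals the max flow.
Path Plant→City (+1); total 1.
Path Plant→Bus2→City (+1); total 2.
Path Plant→Bus1→City (+1); total 3.
Path Plant→Sub3→City (+1); total 4.
Path Plant→Bus3→City (+1); total 5.
Path Plant→Sub4→Sub2→City (+1); total 6.
No residual Plant→City path; max flow = 6.
Certifying cut of size 6: {Bus1→City, Bus2→City, Bus3→City, Plant→City, Sub2→City, Sub3→City}.

6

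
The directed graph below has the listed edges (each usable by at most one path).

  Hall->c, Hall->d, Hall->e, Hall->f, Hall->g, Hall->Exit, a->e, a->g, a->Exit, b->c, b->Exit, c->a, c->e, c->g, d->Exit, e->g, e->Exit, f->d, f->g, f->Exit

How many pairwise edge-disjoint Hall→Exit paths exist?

Assign every edge capacity 1; by Menger, the answer equals the max flow.
Path Hall→Exit (+1); total 1.
Path Hall→d→Exit (+1); total 2.
Path Hall→e→Exit (+1); total 3.
Path Hall→f→Exit (+1); total 4.
Path Hall→c→a→Exit (+1); total 5.
No residual Hall→Exit path; max flow = 5.
Certifying cut of size 5: {Hall→Exit, Hall→c, Hall→d, Hall→e, Hall→f}.

5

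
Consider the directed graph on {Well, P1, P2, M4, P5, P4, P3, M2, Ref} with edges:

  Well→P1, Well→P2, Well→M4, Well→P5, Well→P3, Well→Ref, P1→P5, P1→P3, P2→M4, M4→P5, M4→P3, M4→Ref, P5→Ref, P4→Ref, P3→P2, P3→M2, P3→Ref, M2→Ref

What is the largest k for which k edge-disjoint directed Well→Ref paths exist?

5

Assign every edge capacity 1; by Menger, the answer equals the max flow.
Path Well→Ref (+1); total 1.
Path Well→M4→Ref (+1); total 2.
Path Well→P5→Ref (+1); total 3.
Path Well→P3→Ref (+1); total 4.
Path Well→P1→P3→M2→Ref (+1); total 5.
No residual Well→Ref path; max flow = 5.
Certifying cut of size 5: {M4→Ref, P3→M2, P3→Ref, P5→Ref, Well→Ref}.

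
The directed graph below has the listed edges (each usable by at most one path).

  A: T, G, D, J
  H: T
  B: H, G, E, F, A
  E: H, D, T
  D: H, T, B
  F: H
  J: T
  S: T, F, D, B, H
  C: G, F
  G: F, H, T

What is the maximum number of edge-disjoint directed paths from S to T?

Assign every edge capacity 1; by Menger, the answer equals the max flow.
Path S→T (+1); total 1.
Path S→D→T (+1); total 2.
Path S→H→T (+1); total 3.
Path S→B→A→T (+1); total 4.
No residual S→T path; max flow = 4.
Certifying cut of size 4: {H→T, S→B, S→D, S→T}.

4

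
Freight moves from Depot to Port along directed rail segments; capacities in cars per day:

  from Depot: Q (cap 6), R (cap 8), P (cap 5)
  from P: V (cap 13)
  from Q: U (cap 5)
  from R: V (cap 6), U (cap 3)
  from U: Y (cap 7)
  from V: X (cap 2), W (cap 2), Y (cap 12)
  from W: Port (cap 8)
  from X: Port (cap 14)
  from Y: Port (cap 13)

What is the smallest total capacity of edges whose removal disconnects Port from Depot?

Augment Depot→P→V→W→Port: bottleneck 2, flow now 2.
Augment Depot→P→V→X→Port: bottleneck 2, flow now 4.
Augment Depot→P→V→Y→Port: bottleneck 1, flow now 5.
Augment Depot→Q→U→Y→Port: bottleneck 5, flow now 10.
Augment Depot→R→U→Y→Port: bottleneck 2, flow now 12.
Augment Depot→R→V→Y→Port: bottleneck 5, flow now 17.
No augmenting path remains; maximum flow = 17.
By max-flow min-cut, the minimum cut capacity equals the max flow.
In the residual graph, reachable from Depot: {Depot, P, Q, R, U, V, Y}.
Min-cut edges: V→W (2), V→X (2), Y→Port (13); capacity 2 + 2 + 13 = 17.

17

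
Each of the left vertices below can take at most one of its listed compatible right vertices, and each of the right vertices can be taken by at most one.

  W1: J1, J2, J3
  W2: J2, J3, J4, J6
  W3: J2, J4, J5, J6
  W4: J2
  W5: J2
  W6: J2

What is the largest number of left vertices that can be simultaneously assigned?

Unit-capacity flow: source→left, listed edges, right→sink; max matching = max flow.
Augmenting path W1→J1 (+1); matched 1.
Augmenting path W2→J2 (+1); matched 2.
Augmenting path W3→J4 (+1); matched 3.
Augmenting path W4→J2→W2→J3 (+1); matched 4.
No augmenting path remains; maximum matching = 4.
König certificate: {W1, W2, W3, J2} is a vertex cover of size 4 (every listed pair touches it), so no matching can be larger.

4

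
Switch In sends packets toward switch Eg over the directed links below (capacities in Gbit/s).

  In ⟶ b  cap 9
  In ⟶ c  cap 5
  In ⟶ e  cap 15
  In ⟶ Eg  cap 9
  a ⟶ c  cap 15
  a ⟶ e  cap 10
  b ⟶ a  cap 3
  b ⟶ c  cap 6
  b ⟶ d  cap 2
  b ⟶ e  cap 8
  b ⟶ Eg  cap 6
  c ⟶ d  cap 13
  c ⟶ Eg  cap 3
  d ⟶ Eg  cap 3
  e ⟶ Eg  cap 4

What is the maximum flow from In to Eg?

Augment In→Eg: bottleneck 9, flow now 9.
Augment In→b→Eg: bottleneck 6, flow now 15.
Augment In→c→Eg: bottleneck 3, flow now 18.
Augment In→e→Eg: bottleneck 4, flow now 22.
Augment In→b→d→Eg: bottleneck 2, flow now 24.
Augment In→c→d→Eg: bottleneck 1, flow now 25.
No augmenting path remains; maximum flow = 25.
In the residual graph, reachable from In: {In, a, b, c, d, e}.
Min-cut edges: In→Eg (9), b→Eg (6), c→Eg (3), d→Eg (3), e→Eg (4); capacity 9 + 6 + 3 + 3 + 4 = 25.
This cut is saturated, so no flow can exceed 25.

25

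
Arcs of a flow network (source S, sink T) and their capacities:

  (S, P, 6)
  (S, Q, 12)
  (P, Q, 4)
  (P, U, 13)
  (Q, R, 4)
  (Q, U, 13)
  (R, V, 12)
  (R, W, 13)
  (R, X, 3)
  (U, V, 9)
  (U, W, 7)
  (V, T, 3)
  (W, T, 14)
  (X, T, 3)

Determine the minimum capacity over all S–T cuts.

Augment S→P→U→V→T: bottleneck 3, flow now 3.
Augment S→P→U→W→T: bottleneck 3, flow now 6.
Augment S→Q→R→W→T: bottleneck 4, flow now 10.
Augment S→Q→U→W→T: bottleneck 4, flow now 14.
No augmenting path remains; maximum flow = 14.
By max-flow min-cut, the minimum cut capacity equals the max flow.
In the residual graph, reachable from S: {S, P, Q, U, V}.
Min-cut edges: Q→R (4), U→W (7), V→T (3); capacity 4 + 7 + 3 = 14.

14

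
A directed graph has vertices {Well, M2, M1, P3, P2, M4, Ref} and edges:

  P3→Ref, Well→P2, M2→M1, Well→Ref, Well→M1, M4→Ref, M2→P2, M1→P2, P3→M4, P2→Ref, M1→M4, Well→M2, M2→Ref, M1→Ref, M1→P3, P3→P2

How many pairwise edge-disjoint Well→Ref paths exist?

4

Assign every edge capacity 1; by Menger, the answer equals the max flow.
Path Well→Ref (+1); total 1.
Path Well→M2→Ref (+1); total 2.
Path Well→M1→Ref (+1); total 3.
Path Well→P2→Ref (+1); total 4.
No residual Well→Ref path; max flow = 4.
Certifying cut of size 4: {Well→M1, Well→M2, Well→P2, Well→Ref}.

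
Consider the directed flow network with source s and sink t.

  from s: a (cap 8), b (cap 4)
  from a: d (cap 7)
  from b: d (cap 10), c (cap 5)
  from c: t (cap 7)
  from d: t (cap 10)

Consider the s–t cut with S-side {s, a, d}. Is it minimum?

No — its capacity is 14, but the minimum cut has capacity 11.

Given cut capacity: 4 + 10 = 14.
Augment s→a→d→t: bottleneck 7, flow now 7.
Augment s→b→c→t: bottleneck 4, flow now 11.
No augmenting path remains; maximum flow = 11.
In the residual graph, reachable from s: {s, a}.
Min-cut edges: s→b (4), a→d (7); capacity 4 + 7 = 11.
Cut capacity 14 exceeds the max flow 11, so it is not minimum.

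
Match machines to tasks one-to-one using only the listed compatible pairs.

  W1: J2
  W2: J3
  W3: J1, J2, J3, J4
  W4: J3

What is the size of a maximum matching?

Unit-capacity flow: source→left, listed edges, right→sink; max matching = max flow.
Augmenting path W1→J2 (+1); matched 1.
Augmenting path W2→J3 (+1); matched 2.
Augmenting path W3→J1 (+1); matched 3.
No augmenting path remains; maximum matching = 3.
König certificate: {W1, W3, J3} is a vertex cover of size 3 (every listed pair touches it), so no matching can be larger.

3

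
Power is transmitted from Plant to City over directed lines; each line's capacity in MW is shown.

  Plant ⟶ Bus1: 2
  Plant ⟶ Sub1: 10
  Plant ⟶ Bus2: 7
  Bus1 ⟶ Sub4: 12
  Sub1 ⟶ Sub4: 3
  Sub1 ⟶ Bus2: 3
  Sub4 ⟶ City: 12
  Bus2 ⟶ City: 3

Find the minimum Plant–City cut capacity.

8

Augment Plant→Bus2→City: bottleneck 3, flow now 3.
Augment Plant→Bus1→Sub4→City: bottleneck 2, flow now 5.
Augment Plant→Sub1→Sub4→City: bottleneck 3, flow now 8.
No augmenting path remains; maximum flow = 8.
By max-flow min-cut, the minimum cut capacity equals the max flow.
In the residual graph, reachable from Plant: {Plant, Sub1, Bus2}.
Min-cut edges: Plant→Bus1 (2), Sub1→Sub4 (3), Bus2→City (3); capacity 2 + 3 + 3 = 8.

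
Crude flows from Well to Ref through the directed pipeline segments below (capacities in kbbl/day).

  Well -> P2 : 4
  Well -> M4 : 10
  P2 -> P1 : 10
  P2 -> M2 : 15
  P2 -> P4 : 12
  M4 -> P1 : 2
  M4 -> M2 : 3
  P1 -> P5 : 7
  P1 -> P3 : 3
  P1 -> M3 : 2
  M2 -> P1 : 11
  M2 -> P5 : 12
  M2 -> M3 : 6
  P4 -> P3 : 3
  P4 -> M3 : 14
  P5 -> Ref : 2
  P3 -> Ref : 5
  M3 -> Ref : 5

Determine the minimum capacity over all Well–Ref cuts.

9

Augment Well→P2→P1→P5→Ref: bottleneck 2, flow now 2.
Augment Well→P2→P1→P3→Ref: bottleneck 2, flow now 4.
Augment Well→M4→P1→P3→Ref: bottleneck 1, flow now 5.
Augment Well→M4→P1→M3→Ref: bottleneck 1, flow now 6.
Augment Well→M4→M2→M3→Ref: bottleneck 3, flow now 9.
No augmenting path remains; maximum flow = 9.
By max-flow min-cut, the minimum cut capacity equals the max flow.
In the residual graph, reachable from Well: {Well, M4}.
Min-cut edges: Well→P2 (4), M4→P1 (2), M4→M2 (3); capacity 4 + 2 + 3 = 9.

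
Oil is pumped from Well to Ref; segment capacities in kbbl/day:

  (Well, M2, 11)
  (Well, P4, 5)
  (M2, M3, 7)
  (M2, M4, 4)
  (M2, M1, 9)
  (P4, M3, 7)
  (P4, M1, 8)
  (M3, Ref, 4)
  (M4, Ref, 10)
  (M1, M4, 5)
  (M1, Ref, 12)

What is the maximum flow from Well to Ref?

16

Augment Well→M2→M3→Ref: bottleneck 4, flow now 4.
Augment Well→M2→M4→Ref: bottleneck 4, flow now 8.
Augment Well→M2→M1→Ref: bottleneck 3, flow now 11.
Augment Well→P4→M1→Ref: bottleneck 5, flow now 16.
No augmenting path remains; maximum flow = 16.
In the residual graph, reachable from Well: {Well}.
Min-cut edges: Well→M2 (11), Well→P4 (5); capacity 11 + 5 = 16.
This cut is saturated, so no flow can exceed 16.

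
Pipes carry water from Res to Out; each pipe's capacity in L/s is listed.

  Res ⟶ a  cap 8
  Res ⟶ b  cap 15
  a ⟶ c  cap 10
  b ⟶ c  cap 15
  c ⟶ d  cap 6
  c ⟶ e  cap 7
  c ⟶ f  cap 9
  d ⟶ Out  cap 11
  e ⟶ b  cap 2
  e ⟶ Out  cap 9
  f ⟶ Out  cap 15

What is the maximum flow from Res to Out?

Augment Res→a→c→d→Out: bottleneck 6, flow now 6.
Augment Res→a→c→e→Out: bottleneck 2, flow now 8.
Augment Res→b→c→e→Out: bottleneck 5, flow now 13.
Augment Res→b→c→f→Out: bottleneck 9, flow now 22.
No augmenting path remains; maximum flow = 22.
In the residual graph, reachable from Res: {Res, a, b, c}.
Min-cut edges: c→d (6), c→e (7), c→f (9); capacity 6 + 7 + 9 = 22.
This cut is saturated, so no flow can exceed 22.

22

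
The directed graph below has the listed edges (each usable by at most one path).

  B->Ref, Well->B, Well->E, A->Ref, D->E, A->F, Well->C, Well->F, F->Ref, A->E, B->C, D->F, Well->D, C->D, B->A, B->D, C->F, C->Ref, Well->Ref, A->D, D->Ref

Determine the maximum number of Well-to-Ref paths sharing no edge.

Assign every edge capacity 1; by Menger, the answer equals the max flow.
Path Well→Ref (+1); total 1.
Path Well→B→Ref (+1); total 2.
Path Well→C→Ref (+1); total 3.
Path Well→D→Ref (+1); total 4.
Path Well→F→Ref (+1); total 5.
No residual Well→Ref path; max flow = 5.
Certifying cut of size 5: {Well→B, Well→C, Well→D, Well→F, Well→Ref}.

5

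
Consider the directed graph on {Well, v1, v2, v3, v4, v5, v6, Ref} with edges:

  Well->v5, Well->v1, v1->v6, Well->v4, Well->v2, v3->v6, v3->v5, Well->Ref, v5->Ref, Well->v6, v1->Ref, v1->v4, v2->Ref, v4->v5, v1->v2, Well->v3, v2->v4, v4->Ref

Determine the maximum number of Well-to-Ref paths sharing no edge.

5

Assign every edge capacity 1; by Menger, the answer equals the max flow.
Path Well→Ref (+1); total 1.
Path Well→v1→Ref (+1); total 2.
Path Well→v2→Ref (+1); total 3.
Path Well→v4→Ref (+1); total 4.
Path Well→v5→Ref (+1); total 5.
No residual Well→Ref path; max flow = 5.
Certifying cut of size 5: {Well→Ref, Well→v1, Well→v2, Well→v4, v5→Ref}.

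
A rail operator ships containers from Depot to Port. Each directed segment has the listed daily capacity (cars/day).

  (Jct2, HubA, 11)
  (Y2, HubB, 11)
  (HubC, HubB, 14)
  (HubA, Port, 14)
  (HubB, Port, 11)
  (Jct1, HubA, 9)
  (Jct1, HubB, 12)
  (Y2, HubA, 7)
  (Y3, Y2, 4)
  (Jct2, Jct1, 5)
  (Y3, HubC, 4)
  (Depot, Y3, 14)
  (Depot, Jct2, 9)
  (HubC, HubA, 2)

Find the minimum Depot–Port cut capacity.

Augment Depot→Jct2→HubA→Port: bottleneck 9, flow now 9.
Augment Depot→Y3→HubC→HubA→Port: bottleneck 2, flow now 11.
Augment Depot→Y3→HubC→HubB→Port: bottleneck 2, flow now 13.
Augment Depot→Y3→Y2→HubA→Port: bottleneck 3, flow now 16.
Augment Depot→Y3→Y2→HubB→Port: bottleneck 1, flow now 17.
No augmenting path remains; maximum flow = 17.
By max-flow min-cut, the minimum cut capacity equals the max flow.
In the residual graph, reachable from Depot: {Depot, Y3}.
Min-cut edges: Depot→Jct2 (9), Y3→HubC (4), Y3→Y2 (4); capacity 9 + 4 + 4 = 17.

17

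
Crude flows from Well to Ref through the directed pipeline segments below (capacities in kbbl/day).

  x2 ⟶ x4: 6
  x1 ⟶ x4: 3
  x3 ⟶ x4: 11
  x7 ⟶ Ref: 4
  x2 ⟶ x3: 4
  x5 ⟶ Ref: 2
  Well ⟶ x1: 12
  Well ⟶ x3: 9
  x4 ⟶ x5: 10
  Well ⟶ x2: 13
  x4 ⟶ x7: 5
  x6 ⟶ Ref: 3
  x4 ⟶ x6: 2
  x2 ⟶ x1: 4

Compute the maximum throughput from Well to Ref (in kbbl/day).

Augment Well→x1→x4→x5→Ref: bottleneck 2, flow now 2.
Augment Well→x1→x4→x6→Ref: bottleneck 1, flow now 3.
Augment Well→x2→x4→x6→Ref: bottleneck 1, flow now 4.
Augment Well→x2→x4→x7→Ref: bottleneck 4, flow now 8.
No augmenting path remains; maximum flow = 8.
In the residual graph, reachable from Well: {Well, x1, x2, x3, x4, x5, x7}.
Min-cut edges: x4→x6 (2), x5→Ref (2), x7→Ref (4); capacity 2 + 2 + 4 = 8.
This cut is saturated, so no flow can exceed 8.

8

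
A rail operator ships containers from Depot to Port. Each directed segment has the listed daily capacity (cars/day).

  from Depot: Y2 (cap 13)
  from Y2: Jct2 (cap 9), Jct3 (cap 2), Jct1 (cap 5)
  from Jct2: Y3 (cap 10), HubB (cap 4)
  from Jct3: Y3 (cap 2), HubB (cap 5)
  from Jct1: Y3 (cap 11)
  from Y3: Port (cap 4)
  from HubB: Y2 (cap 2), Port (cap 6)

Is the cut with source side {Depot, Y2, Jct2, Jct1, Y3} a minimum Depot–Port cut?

Yes — it is a minimum cut (capacity 10).

Given cut capacity: 2 + 4 + 4 = 10.
Augment Depot→Y2→Jct2→Y3→Port: bottleneck 4, flow now 4.
Augment Depot→Y2→Jct2→HubB→Port: bottleneck 4, flow now 8.
Augment Depot→Y2→Jct3→HubB→Port: bottleneck 2, flow now 10.
No augmenting path remains; maximum flow = 10.
Cut capacity 10 equals the max flow, so it is a minimum cut.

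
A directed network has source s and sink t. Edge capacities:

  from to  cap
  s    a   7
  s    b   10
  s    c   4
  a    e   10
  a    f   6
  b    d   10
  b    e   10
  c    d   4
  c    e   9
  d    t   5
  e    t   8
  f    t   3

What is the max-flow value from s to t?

Augment s→a→e→t: bottleneck 7, flow now 7.
Augment s→b→d→t: bottleneck 5, flow now 12.
Augment s→b→e→t: bottleneck 1, flow now 13.
Augment s→b→e→a→f→t: bottleneck 3, flow now 16. (uses reverse residual edge)
No augmenting path remains; maximum flow = 16.
In the residual graph, reachable from s: {s, a, b, c, d, e, f}.
Min-cut edges: d→t (5), e→t (8), f→t (3); capacity 5 + 8 + 3 = 16.
This cut is saturated, so no flow can exceed 16.

16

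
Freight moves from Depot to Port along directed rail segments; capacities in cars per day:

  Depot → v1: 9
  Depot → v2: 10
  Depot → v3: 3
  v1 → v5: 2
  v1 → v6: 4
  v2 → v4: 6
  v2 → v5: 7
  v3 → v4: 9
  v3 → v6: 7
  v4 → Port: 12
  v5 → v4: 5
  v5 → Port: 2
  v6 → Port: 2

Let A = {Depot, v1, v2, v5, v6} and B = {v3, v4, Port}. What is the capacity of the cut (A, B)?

18

Edges leaving {Depot, v1, v2, v5, v6}: Depot→v3 (3), v2→v4 (6), v5→v4 (5), v5→Port (2), v6→Port (2).
Cut capacity = 3 + 6 + 5 + 2 + 2 = 18.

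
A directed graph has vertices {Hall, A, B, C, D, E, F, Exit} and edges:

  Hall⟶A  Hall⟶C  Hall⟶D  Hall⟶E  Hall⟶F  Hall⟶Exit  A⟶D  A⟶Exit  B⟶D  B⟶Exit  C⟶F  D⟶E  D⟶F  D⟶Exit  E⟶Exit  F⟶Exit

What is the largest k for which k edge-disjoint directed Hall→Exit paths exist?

5

Assign every edge capacity 1; by Menger, the answer equals the max flow.
Path Hall→Exit (+1); total 1.
Path Hall→A→Exit (+1); total 2.
Path Hall→D→Exit (+1); total 3.
Path Hall→E→Exit (+1); total 4.
Path Hall→F→Exit (+1); total 5.
No residual Hall→Exit path; max flow = 5.
Certifying cut of size 5: {F→Exit, Hall→A, Hall→D, Hall→E, Hall→Exit}.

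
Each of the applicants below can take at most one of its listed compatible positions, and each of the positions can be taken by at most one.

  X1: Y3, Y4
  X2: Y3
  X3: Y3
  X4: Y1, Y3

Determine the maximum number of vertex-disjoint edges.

Unit-capacity flow: source→left, listed edges, right→sink; max matching = max flow.
Augmenting path X1→Y3 (+1); matched 1.
Augmenting path X4→Y1 (+1); matched 2.
Augmenting path X2→Y3→X1→Y4 (+1); matched 3.
No augmenting path remains; maximum matching = 3.
König certificate: {X1, X4, Y3} is a vertex cover of size 3 (every listed pair touches it), so no matching can be larger.

3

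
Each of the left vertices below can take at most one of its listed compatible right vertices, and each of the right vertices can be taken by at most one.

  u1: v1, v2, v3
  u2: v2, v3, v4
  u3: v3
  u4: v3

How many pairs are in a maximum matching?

Unit-capacity flow: source→left, listed edges, right→sink; max matching = max flow.
Augmenting path u1→v1 (+1); matched 1.
Augmenting path u2→v2 (+1); matched 2.
Augmenting path u3→v3 (+1); matched 3.
No augmenting path remains; maximum matching = 3.
König certificate: {u1, u2, v3} is a vertex cover of size 3 (every listed pair touches it), so no matching can be larger.

3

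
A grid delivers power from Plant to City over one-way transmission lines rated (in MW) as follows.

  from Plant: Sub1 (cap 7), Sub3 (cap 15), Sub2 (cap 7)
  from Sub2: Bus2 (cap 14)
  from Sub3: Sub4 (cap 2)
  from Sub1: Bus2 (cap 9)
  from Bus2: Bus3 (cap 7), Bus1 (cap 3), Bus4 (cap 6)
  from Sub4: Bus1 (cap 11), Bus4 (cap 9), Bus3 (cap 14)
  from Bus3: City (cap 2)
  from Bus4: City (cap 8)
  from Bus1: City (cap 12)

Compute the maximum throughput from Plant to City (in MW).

13

Augment Plant→Sub2→Bus2→Bus3→City: bottleneck 2, flow now 2.
Augment Plant→Sub2→Bus2→Bus4→City: bottleneck 5, flow now 7.
Augment Plant→Sub3→Sub4→Bus4→City: bottleneck 2, flow now 9.
Augment Plant→Sub1→Bus2→Bus4→City: bottleneck 1, flow now 10.
Augment Plant→Sub1→Bus2→Bus1→City: bottleneck 3, flow now 13.
No augmenting path remains; maximum flow = 13.
In the residual graph, reachable from Plant: {Plant, Sub2, Sub3, Sub1, Bus2, Bus3}.
Min-cut edges: Sub3→Sub4 (2), Bus2→Bus4 (6), Bus2→Bus1 (3), Bus3→City (2); capacity 2 + 6 + 3 + 2 = 13.
This cut is saturated, so no flow can exceed 13.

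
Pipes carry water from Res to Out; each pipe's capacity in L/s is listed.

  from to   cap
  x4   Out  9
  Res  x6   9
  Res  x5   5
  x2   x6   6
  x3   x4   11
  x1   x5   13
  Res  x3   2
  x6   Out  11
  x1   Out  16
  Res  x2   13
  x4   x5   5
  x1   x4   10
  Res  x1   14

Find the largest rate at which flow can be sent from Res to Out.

27

Augment Res→x1→Out: bottleneck 14, flow now 14.
Augment Res→x6→Out: bottleneck 9, flow now 23.
Augment Res→x2→x6→Out: bottleneck 2, flow now 25.
Augment Res→x3→x4→Out: bottleneck 2, flow now 27.
No augmenting path remains; maximum flow = 27.
In the residual graph, reachable from Res: {Res, x2, x5, x6}.
Min-cut edges: Res→x1 (14), Res→x3 (2), x6→Out (11); capacity 14 + 2 + 11 = 27.
This cut is saturated, so no flow can exceed 27.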